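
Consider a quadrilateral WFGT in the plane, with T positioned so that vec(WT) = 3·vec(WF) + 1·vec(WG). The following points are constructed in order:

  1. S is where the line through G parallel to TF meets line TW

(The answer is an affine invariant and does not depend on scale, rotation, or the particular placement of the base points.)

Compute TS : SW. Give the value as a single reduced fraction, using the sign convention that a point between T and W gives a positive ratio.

TS:SW = -3/2

Set W = (0, 0), F = (1, 0), G = (0, 1), T = (3, 1); any affine frame gives the same invariant.
1. S is where the line through G parallel to TF meets line TW ⇒ S = (-6, -2)
S = T + t·(W−T) with t = 3, so TS:SW = t:(1−t) = 3:-2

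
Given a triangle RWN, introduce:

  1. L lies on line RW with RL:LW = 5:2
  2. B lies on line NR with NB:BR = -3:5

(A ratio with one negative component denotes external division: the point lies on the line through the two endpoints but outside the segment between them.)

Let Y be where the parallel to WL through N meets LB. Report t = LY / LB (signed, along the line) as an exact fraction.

Work in coordinates with R = (0, 0), W = (1, 0), N = (0, 1).
1. L lies on line RW with RL:LW = 5:2 ⇒ L = (5/7, 0)
2. B lies on line NR with NB:BR = -3:5 ⇒ B = (0, 5/2)
through N parallel to WL: direction (-2/7, 0); meets LB at Y = (3/7, 1)
Y = L + t·(B−L) with t = 2/5

t = 2/5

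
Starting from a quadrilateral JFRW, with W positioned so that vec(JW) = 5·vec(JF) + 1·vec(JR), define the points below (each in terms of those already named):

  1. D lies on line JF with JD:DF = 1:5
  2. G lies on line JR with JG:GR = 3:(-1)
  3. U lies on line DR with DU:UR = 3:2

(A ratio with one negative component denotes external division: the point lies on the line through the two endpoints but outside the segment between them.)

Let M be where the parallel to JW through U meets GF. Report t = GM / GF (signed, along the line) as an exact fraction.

Choose coordinates J = (0, 0), F = (1, 0), R = (0, 1), W = (5, 1).
1. D lies on line JF with JD:DF = 1:5 ⇒ D = (1/6, 0)
2. G lies on line JR with JG:GR = 3:(-1) ⇒ G = (0, 3/2)
3. U lies on line DR with DU:UR = 3:2 ⇒ U = (1/15, 3/5)
through U parallel to JW: direction (5, 1); meets GF at M = (137/255, 59/85)
M = G + t·(F−G) with t = 137/255

t = 137/255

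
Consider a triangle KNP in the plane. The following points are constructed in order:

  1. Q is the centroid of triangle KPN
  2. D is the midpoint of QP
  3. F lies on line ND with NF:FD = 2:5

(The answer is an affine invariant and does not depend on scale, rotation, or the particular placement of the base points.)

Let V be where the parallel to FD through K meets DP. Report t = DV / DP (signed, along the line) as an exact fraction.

t = -4

Choose coordinates K = (0, 0), N = (1, 0), P = (0, 1).
1. Q is the centroid of triangle KPN ⇒ Q = (1/3, 1/3)
2. D is the midpoint of QP ⇒ D = (1/6, 2/3)
3. F lies on line ND with NF:FD = 2:5 ⇒ F = (16/21, 4/21)
through K parallel to FD: direction (-25/42, 10/21); meets DP at V = (5/6, -2/3)
V = D + t·(P−D) with t = -4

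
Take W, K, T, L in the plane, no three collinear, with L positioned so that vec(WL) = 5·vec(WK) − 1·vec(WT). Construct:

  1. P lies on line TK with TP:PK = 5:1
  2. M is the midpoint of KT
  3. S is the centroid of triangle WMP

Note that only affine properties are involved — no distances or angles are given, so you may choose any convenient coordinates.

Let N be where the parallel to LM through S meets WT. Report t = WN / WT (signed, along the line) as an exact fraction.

t = 10/27

Work in coordinates with W = (0, 0), K = (1, 0), T = (0, 1), L = (5, -1).
1. P lies on line TK with TP:PK = 5:1 ⇒ P = (5/6, 1/6)
2. M is the midpoint of KT ⇒ M = (1/2, 1/2)
3. S is the centroid of triangle WMP ⇒ S = (4/9, 2/9)
through S parallel to LM: direction (-9/2, 3/2); meets WT at N = (0, 10/27)
N = W + t·(T−W) with t = 10/27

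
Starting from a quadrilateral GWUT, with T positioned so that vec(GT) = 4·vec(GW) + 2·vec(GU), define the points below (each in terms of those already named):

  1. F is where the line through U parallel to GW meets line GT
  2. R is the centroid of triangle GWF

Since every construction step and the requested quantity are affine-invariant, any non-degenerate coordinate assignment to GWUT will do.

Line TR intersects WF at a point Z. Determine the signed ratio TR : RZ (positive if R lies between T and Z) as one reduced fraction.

TR:RZ = -4

Work in coordinates with G = (0, 0), W = (1, 0), U = (0, 1), T = (4, 2).
1. F is where the line through U parallel to GW meets line GT ⇒ F = (2, 1)
2. R is the centroid of triangle GWF ⇒ R = (1, 1/3)
line TR meets WF at Z = (7/4, 3/4)
R = T + t·(Z−T) with t = 4/3, so TR:RZ = 4/3:-1/3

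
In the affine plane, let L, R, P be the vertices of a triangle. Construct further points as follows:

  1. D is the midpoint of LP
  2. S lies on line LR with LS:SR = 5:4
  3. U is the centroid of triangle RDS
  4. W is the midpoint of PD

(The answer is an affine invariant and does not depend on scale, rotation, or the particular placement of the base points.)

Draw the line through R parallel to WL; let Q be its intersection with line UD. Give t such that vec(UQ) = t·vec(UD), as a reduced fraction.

Assign L = (0, 0), R = (1, 0), P = (0, 1) — the answer is frame-independent, so this choice is without loss of generality.
1. D is the midpoint of LP ⇒ D = (0, 1/2)
2. S lies on line LR with LS:SR = 5:4 ⇒ S = (5/9, 0)
3. U is the centroid of triangle RDS ⇒ U = (14/27, 1/6)
4. W is the midpoint of PD ⇒ W = (0, 3/4)
through R parallel to WL: direction (0, -3/4); meets UD at Q = (1, -1/7)
Q = U + t·(D−U) with t = -13/14

t = -13/14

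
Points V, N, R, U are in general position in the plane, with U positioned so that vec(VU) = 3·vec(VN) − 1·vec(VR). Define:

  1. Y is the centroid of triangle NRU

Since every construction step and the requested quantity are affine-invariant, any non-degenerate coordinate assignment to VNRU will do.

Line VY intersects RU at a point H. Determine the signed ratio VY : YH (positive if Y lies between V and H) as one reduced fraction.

VY:YH = 8

Set V = (0, 0), N = (1, 0), R = (0, 1), U = (3, -1); any affine frame gives the same invariant.
1. Y is the centroid of triangle NRU ⇒ Y = (4/3, 0)
line VY meets RU at H = (3/2, 0)
Y = V + t·(H−V) with t = 8/9, so VY:YH = 8/9:1/9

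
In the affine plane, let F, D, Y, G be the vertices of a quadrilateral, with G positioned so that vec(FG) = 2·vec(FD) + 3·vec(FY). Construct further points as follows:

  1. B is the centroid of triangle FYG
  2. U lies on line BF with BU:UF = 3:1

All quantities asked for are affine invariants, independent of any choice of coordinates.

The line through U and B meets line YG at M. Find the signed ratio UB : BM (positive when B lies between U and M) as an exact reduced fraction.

Choose coordinates F = (0, 0), D = (1, 0), Y = (0, 1), G = (2, 3).
1. B is the centroid of triangle FYG ⇒ B = (2/3, 4/3)
2. U lies on line BF with BU:UF = 3:1 ⇒ U = (1/6, 1/3)
line UB meets YG at M = (1, 2)
B = U + t·(M−U) with t = 3/5, so UB:BM = 3/5:2/5

UB:BM = 3/2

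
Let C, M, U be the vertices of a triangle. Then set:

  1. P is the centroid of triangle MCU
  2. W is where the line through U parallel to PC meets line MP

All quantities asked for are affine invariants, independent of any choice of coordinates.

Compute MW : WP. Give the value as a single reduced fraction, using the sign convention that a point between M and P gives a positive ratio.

MW:WP = -2

Work in coordinates with C = (0, 0), M = (1, 0), U = (0, 1).
1. P is the centroid of triangle MCU ⇒ P = (1/3, 1/3)
2. W is where the line through U parallel to PC meets line MP ⇒ W = (-1/3, 2/3)
W = M + t·(P−M) with t = 2, so MW:WP = t:(1−t) = 2:-1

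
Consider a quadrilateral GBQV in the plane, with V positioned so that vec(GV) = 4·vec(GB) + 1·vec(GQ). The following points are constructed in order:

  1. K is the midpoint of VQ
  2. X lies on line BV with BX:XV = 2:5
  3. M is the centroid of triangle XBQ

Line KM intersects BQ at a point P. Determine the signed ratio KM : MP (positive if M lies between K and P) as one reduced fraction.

KM:MP = 17/4

Set G = (0, 0), B = (1, 0), Q = (0, 1), V = (4, 1); any affine frame gives the same invariant.
1. K is the midpoint of VQ ⇒ K = (2, 1)
2. X lies on line BV with BX:XV = 2:5 ⇒ X = (13/7, 2/7)
3. M is the centroid of triangle XBQ ⇒ M = (20/21, 3/7)
line KM meets BQ at P = (12/17, 5/17)
M = K + t·(P−K) with t = 17/21, so KM:MP = 17/21:4/21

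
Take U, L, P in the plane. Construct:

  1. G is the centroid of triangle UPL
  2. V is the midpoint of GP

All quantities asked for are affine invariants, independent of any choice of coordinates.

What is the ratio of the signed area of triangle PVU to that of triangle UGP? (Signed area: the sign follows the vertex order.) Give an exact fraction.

Set U = (0, 0), L = (1, 0), P = (0, 1); any affine frame gives the same invariant.
1. G is the centroid of triangle UPL ⇒ G = (1/3, 1/3)
2. V is the midpoint of GP ⇒ V = (1/6, 2/3)
2·[PVU] = -1/6, 2·[UGP] = 1/3
[PVU]:[UGP] = -1/6:1/3 = -1/2

[PVU]:[UGP] = -1/2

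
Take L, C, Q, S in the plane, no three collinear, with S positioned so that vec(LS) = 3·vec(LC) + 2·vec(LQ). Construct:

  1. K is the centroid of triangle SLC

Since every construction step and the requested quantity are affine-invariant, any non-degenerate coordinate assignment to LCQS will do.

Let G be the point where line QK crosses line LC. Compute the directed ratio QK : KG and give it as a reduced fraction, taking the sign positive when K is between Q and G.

Work in coordinates with L = (0, 0), C = (1, 0), Q = (0, 1), S = (3, 2).
1. K is the centroid of triangle SLC ⇒ K = (4/3, 2/3)
line QK meets LC at G = (4, 0)
K = Q + t·(G−Q) with t = 1/3, so QK:KG = 1/3:2/3

QK:KG = 1/2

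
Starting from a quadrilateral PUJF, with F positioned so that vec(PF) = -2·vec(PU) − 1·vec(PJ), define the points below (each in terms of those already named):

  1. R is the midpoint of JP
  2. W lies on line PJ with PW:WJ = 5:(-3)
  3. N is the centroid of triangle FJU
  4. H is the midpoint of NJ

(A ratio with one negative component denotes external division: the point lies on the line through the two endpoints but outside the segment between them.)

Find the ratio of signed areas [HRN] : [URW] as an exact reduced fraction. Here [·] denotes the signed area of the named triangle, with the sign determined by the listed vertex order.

Choose coordinates P = (0, 0), U = (1, 0), J = (0, 1), F = (-2, -1).
1. R is the midpoint of JP ⇒ R = (0, 1/2)
2. W lies on line PJ with PW:WJ = 5:(-3) ⇒ W = (0, 5/2)
3. N is the centroid of triangle FJU ⇒ N = (-1/3, 0)
4. H is the midpoint of NJ ⇒ H = (-1/6, 1/2)
2·[HRN] = -1/12, 2·[URW] = -2
[HRN]:[URW] = -1/12:-2 = 1/24

[HRN]:[URW] = 1/24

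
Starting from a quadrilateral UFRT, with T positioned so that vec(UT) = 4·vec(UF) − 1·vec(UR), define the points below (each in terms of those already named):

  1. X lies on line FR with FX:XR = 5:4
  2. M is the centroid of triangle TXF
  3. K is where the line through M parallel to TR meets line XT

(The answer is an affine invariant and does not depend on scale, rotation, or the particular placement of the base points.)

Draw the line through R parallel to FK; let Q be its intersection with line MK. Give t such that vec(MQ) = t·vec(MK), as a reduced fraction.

Work in coordinates with U = (0, 0), F = (1, 0), R = (0, 1), T = (4, -1).
1. X lies on line FR with FX:XR = 5:4 ⇒ X = (4/9, 5/9)
2. M is the centroid of triangle TXF ⇒ M = (49/27, -4/27)
3. K is where the line through M parallel to TR meets line XT ⇒ K = (4/27, 37/54)
through R parallel to FK: direction (-23/27, 37/54); meets MK at Q = (299/378, 275/756)
Q = M + t·(K−M) with t = 43/70

t = 43/70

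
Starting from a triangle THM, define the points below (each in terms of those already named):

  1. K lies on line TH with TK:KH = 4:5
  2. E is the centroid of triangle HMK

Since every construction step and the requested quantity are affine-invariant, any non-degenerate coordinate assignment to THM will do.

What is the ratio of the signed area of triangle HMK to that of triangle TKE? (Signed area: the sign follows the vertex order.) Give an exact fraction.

Choose coordinates T = (0, 0), H = (1, 0), M = (0, 1).
1. K lies on line TH with TK:KH = 4:5 ⇒ K = (4/9, 0)
2. E is the centroid of triangle HMK ⇒ E = (13/27, 1/3)
2·[HMK] = 5/9, 2·[TKE] = 4/27
[HMK]:[TKE] = 5/9:4/27 = 15/4

[HMK]:[TKE] = 15/4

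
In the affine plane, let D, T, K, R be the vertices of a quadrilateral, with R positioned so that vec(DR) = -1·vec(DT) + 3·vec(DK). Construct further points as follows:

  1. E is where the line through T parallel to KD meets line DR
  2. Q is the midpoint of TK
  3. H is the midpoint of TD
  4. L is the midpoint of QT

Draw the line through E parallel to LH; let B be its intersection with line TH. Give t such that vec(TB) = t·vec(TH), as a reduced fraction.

Choose coordinates D = (0, 0), T = (1, 0), K = (0, 1), R = (-1, 3).
1. E is where the line through T parallel to KD meets line DR ⇒ E = (1, -3)
2. Q is the midpoint of TK ⇒ Q = (1/2, 1/2)
3. H is the midpoint of TD ⇒ H = (1/2, 0)
4. L is the midpoint of QT ⇒ L = (3/4, 1/4)
through E parallel to LH: direction (-1/4, -1/4); meets TH at B = (4, 0)
B = T + t·(H−T) with t = -6

t = -6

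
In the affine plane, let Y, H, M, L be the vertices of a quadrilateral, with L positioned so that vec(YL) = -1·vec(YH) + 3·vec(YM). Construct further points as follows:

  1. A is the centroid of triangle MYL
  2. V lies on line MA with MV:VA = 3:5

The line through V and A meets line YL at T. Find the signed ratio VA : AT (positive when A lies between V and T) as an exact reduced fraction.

VA:AT = 5/4

Assign Y = (0, 0), H = (1, 0), M = (0, 1), L = (-1, 3) — the answer is frame-independent, so this choice is without loss of generality.
1. A is the centroid of triangle MYL ⇒ A = (-1/3, 4/3)
2. V lies on line MA with MV:VA = 3:5 ⇒ V = (-1/8, 9/8)
line VA meets YL at T = (-1/2, 3/2)
A = V + t·(T−V) with t = 5/9, so VA:AT = 5/9:4/9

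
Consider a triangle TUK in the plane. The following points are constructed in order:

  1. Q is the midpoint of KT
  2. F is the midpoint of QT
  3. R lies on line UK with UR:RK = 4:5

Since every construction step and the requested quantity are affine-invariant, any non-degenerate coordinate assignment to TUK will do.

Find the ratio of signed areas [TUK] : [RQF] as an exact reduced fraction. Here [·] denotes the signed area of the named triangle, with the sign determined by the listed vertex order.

Set T = (0, 0), U = (1, 0), K = (0, 1); any affine frame gives the same invariant.
1. Q is the midpoint of KT ⇒ Q = (0, 1/2)
2. F is the midpoint of QT ⇒ F = (0, 1/4)
3. R lies on line UK with UR:RK = 4:5 ⇒ R = (5/9, 4/9)
2·[TUK] = 1, 2·[RQF] = 5/36
[TUK]:[RQF] = 1:5/36 = 36/5

[TUK]:[RQF] = 36/5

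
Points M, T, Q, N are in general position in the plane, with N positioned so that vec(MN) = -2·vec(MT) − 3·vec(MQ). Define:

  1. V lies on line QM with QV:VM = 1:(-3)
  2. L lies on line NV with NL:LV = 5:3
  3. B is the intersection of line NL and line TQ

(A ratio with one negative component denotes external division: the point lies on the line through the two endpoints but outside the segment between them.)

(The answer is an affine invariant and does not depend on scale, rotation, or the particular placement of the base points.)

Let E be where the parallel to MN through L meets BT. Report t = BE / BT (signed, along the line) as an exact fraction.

t = 31/200

Work in coordinates with M = (0, 0), T = (1, 0), Q = (0, 1), N = (-2, -3).
1. V lies on line QM with QV:VM = 1:(-3) ⇒ V = (0, 3/2)
2. L lies on line NV with NL:LV = 5:3 ⇒ L = (-3/4, -3/16)
3. B is the intersection of line NL and line TQ ⇒ B = (-2/13, 15/13)
through L parallel to MN: direction (-2, -3); meets BT at E = (1/40, 39/40)
E = B + t·(T−B) with t = 31/200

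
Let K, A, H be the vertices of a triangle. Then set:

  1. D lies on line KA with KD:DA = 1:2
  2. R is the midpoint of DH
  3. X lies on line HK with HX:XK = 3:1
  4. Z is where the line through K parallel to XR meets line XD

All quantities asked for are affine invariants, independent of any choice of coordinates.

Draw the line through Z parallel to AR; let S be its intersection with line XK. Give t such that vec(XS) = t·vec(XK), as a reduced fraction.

t = 1/15

Set K = (0, 0), A = (1, 0), H = (0, 1); any affine frame gives the same invariant.
1. D lies on line KA with KD:DA = 1:2 ⇒ D = (1/3, 0)
2. R is the midpoint of DH ⇒ R = (1/6, 1/2)
3. X lies on line HK with HX:XK = 3:1 ⇒ X = (0, 1/4)
4. Z is where the line through K parallel to XR meets line XD ⇒ Z = (1/9, 1/6)
through Z parallel to AR: direction (-5/6, 1/2); meets XK at S = (0, 7/30)
S = X + t·(K−X) with t = 1/15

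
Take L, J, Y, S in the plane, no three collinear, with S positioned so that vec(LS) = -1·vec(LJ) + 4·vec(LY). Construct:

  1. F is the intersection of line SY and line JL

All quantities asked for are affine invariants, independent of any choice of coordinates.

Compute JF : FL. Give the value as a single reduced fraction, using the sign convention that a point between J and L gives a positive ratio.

JF:FL = 2

Assign L = (0, 0), J = (1, 0), Y = (0, 1), S = (-1, 4) — the answer is frame-independent, so this choice is without loss of generality.
1. F is the intersection of line SY and line JL ⇒ F = (1/3, 0)
F = J + t·(L−J) with t = 2/3, so JF:FL = t:(1−t) = 2/3:1/3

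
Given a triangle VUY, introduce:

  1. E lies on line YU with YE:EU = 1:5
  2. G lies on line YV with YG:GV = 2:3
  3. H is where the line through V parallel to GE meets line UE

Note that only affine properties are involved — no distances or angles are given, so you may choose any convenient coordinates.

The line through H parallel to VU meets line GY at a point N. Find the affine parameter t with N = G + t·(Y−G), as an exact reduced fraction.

t = -1/24

Set V = (0, 0), U = (1, 0), Y = (0, 1); any affine frame gives the same invariant.
1. E lies on line YU with YE:EU = 1:5 ⇒ E = (1/6, 5/6)
2. G lies on line YV with YG:GV = 2:3 ⇒ G = (0, 3/5)
3. H is where the line through V parallel to GE meets line UE ⇒ H = (5/12, 7/12)
through H parallel to VU: direction (1, 0); meets GY at N = (0, 7/12)
N = G + t·(Y−G) with t = -1/24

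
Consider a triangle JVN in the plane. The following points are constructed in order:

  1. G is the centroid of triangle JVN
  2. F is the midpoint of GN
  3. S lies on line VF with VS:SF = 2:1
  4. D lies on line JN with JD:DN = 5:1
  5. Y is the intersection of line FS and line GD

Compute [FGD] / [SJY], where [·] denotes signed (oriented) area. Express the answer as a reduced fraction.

[FGD]:[SJY] = 7/80

Work in coordinates with J = (0, 0), V = (1, 0), N = (0, 1).
1. G is the centroid of triangle JVN ⇒ G = (1/3, 1/3)
2. F is the midpoint of GN ⇒ F = (1/6, 2/3)
3. S lies on line VF with VS:SF = 2:1 ⇒ S = (4/9, 4/9)
4. D lies on line JN with JD:DN = 5:1 ⇒ D = (0, 5/6)
5. Y is the intersection of line FS and line GD ⇒ Y = (1/21, 16/21)
2·[FGD] = -1/36, 2·[SJY] = -20/63
[FGD]:[SJY] = -1/36:-20/63 = 7/80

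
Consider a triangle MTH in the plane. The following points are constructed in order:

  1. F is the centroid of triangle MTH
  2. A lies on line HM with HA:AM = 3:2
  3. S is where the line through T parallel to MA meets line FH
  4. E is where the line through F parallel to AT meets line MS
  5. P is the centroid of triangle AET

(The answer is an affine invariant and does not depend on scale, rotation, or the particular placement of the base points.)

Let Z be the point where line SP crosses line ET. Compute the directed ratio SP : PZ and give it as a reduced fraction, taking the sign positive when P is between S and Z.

SP:PZ = 79

Assign M = (0, 0), T = (1, 0), H = (0, 1) — the answer is frame-independent, so this choice is without loss of generality.
1. F is the centroid of triangle MTH ⇒ F = (1/3, 1/3)
2. A lies on line HM with HA:AM = 3:2 ⇒ A = (0, 2/5)
3. S is where the line through T parallel to MA meets line FH ⇒ S = (1, -1)
4. E is where the line through F parallel to AT meets line MS ⇒ E = (-7/9, 7/9)
5. P is the centroid of triangle AET ⇒ P = (2/27, 53/135)
line SP meets ET at Z = (133/2133, 875/2133)
P = S + t·(Z−S) with t = 79/80, so SP:PZ = 79/80:1/80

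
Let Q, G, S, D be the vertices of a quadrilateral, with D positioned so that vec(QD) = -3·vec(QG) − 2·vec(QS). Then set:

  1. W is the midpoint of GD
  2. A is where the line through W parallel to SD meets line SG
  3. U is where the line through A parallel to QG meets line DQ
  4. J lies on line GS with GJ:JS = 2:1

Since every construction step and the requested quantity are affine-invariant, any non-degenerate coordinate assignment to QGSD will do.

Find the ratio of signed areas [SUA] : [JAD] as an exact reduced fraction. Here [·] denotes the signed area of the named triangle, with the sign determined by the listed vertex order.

Set Q = (0, 0), G = (1, 0), S = (0, 1), D = (-3, -2); any affine frame gives the same invariant.
1. W is the midpoint of GD ⇒ W = (-1, -1)
2. A is where the line through W parallel to SD meets line SG ⇒ A = (1/2, 1/2)
3. U is where the line through A parallel to QG meets line DQ ⇒ U = (3/4, 1/2)
4. J lies on line GS with GJ:JS = 2:1 ⇒ J = (1/3, 2/3)
2·[SUA] = -1/8, 2·[JAD] = -1
[SUA]:[JAD] = -1/8:-1 = 1/8

[SUA]:[JAD] = 1/8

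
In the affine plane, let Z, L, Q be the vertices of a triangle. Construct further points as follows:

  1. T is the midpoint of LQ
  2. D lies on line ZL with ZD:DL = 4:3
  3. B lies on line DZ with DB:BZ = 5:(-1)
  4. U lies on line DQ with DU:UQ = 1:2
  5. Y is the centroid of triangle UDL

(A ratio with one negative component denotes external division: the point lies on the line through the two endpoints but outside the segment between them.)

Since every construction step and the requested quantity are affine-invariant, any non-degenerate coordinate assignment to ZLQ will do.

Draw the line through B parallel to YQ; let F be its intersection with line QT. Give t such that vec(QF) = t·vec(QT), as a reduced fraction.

t = -98/15

Assign Z = (0, 0), L = (1, 0), Q = (0, 1) — the answer is frame-independent, so this choice is without loss of generality.
1. T is the midpoint of LQ ⇒ T = (1/2, 1/2)
2. D lies on line ZL with ZD:DL = 4:3 ⇒ D = (4/7, 0)
3. B lies on line DZ with DB:BZ = 5:(-1) ⇒ B = (-1/7, 0)
4. U lies on line DQ with DU:UQ = 1:2 ⇒ U = (8/21, 1/3)
5. Y is the centroid of triangle UDL ⇒ Y = (41/63, 1/9)
through B parallel to YQ: direction (-41/63, 8/9); meets QT at F = (-49/15, 64/15)
F = Q + t·(T−Q) with t = -98/15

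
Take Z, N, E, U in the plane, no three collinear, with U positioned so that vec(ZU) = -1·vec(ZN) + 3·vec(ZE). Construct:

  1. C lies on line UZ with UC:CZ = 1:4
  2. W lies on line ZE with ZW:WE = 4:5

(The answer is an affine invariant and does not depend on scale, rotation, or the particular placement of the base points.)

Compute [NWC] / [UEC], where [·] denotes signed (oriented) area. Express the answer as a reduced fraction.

Work in coordinates with Z = (0, 0), N = (1, 0), E = (0, 1), U = (-1, 3).
1. C lies on line UZ with UC:CZ = 1:4 ⇒ C = (-4/5, 12/5)
2. W lies on line ZE with ZW:WE = 4:5 ⇒ W = (0, 4/9)
2·[NWC] = -8/5, 2·[UEC] = -1/5
[NWC]:[UEC] = -8/5:-1/5 = 8

[NWC]:[UEC] = 8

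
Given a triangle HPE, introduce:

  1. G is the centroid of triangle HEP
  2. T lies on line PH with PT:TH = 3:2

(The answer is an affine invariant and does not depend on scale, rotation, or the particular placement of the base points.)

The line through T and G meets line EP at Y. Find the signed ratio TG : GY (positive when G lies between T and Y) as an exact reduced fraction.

TG:GY = 4/5

Work in coordinates with H = (0, 0), P = (1, 0), E = (0, 1).
1. G is the centroid of triangle HEP ⇒ G = (1/3, 1/3)
2. T lies on line PH with PT:TH = 3:2 ⇒ T = (2/5, 0)
line TG meets EP at Y = (1/4, 3/4)
G = T + t·(Y−T) with t = 4/9, so TG:GY = 4/9:5/9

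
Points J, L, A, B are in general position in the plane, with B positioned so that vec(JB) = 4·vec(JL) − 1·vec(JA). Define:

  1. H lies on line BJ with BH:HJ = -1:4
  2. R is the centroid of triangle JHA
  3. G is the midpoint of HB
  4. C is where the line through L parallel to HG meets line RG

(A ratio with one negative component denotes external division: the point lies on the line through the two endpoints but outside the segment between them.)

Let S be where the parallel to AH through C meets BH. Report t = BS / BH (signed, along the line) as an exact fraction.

t = -1/8

Choose coordinates J = (0, 0), L = (1, 0), A = (0, 1), B = (4, -1).
1. H lies on line BJ with BH:HJ = -1:4 ⇒ H = (16/3, -4/3)
2. R is the centroid of triangle JHA ⇒ R = (16/9, -1/9)
3. G is the midpoint of HB ⇒ G = (14/3, -7/6)
4. C is where the line through L parallel to HG meets line RG ⇒ C = (5/2, -3/8)
through C parallel to AH: direction (16/3, -7/3); meets BH at S = (23/6, -23/24)
S = B + t·(H−B) with t = -1/8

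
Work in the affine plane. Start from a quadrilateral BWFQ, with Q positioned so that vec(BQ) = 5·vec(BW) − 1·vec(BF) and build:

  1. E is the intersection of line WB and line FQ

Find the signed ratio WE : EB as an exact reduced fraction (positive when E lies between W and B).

WE:EB = -3/5

Set B = (0, 0), W = (1, 0), F = (0, 1), Q = (5, -1); any affine frame gives the same invariant.
1. E is the intersection of line WB and line FQ ⇒ E = (5/2, 0)
E = W + t·(B−W) with t = -3/2, so WE:EB = t:(1−t) = -3/2:5/2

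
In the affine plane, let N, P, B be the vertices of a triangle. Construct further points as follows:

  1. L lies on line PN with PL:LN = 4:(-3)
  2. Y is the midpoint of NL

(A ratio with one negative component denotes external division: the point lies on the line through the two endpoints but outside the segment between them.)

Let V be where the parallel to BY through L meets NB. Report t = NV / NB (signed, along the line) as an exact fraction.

Set N = (0, 0), P = (1, 0), B = (0, 1); any affine frame gives the same invariant.
1. L lies on line PN with PL:LN = 4:(-3) ⇒ L = (-3, 0)
2. Y is the midpoint of NL ⇒ Y = (-3/2, 0)
through L parallel to BY: direction (-3/2, -1); meets NB at V = (0, 2)
V = N + t·(B−N) with t = 2

t = 2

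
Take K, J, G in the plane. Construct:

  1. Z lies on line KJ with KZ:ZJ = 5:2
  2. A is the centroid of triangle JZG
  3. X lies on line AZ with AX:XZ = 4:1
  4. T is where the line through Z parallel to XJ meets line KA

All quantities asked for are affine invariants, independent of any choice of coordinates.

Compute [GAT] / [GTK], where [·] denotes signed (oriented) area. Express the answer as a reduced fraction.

[GAT]:[GTK] = 2

Set K = (0, 0), J = (1, 0), G = (0, 1); any affine frame gives the same invariant.
1. Z lies on line KJ with KZ:ZJ = 5:2 ⇒ Z = (5/7, 0)
2. A is the centroid of triangle JZG ⇒ A = (4/7, 1/3)
3. X lies on line AZ with AX:XZ = 4:1 ⇒ X = (24/35, 1/15)
4. T is where the line through Z parallel to XJ meets line KA ⇒ T = (4/21, 1/9)
2·[GAT] = -8/21, 2·[GTK] = -4/21
[GAT]:[GTK] = -8/21:-4/21 = 2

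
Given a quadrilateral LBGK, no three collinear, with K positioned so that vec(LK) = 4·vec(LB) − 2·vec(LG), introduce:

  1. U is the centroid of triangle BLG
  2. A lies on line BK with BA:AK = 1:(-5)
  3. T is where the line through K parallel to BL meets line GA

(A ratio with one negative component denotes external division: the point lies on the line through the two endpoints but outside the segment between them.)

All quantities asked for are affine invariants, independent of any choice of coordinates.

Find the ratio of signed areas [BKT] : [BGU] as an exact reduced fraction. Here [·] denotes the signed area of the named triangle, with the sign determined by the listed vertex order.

Choose coordinates L = (0, 0), B = (1, 0), G = (0, 1), K = (4, -2).
1. U is the centroid of triangle BLG ⇒ U = (1/3, 1/3)
2. A lies on line BK with BA:AK = 1:(-5) ⇒ A = (1/4, 1/2)
3. T is where the line through K parallel to BL meets line GA ⇒ T = (3/2, -2)
2·[BKT] = -5, 2·[BGU] = 1/3
[BKT]:[BGU] = -5:1/3 = -15

[BKT]:[BGU] = -15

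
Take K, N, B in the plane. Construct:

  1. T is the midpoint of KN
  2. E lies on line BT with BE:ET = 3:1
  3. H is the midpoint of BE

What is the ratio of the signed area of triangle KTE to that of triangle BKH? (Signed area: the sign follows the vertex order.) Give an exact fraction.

Assign K = (0, 0), N = (1, 0), B = (0, 1) — the answer is frame-independent, so this choice is without loss of generality.
1. T is the midpoint of KN ⇒ T = (1/2, 0)
2. E lies on line BT with BE:ET = 3:1 ⇒ E = (3/8, 1/4)
3. H is the midpoint of BE ⇒ H = (3/16, 5/8)
2·[KTE] = 1/8, 2·[BKH] = 3/16
[KTE]:[BKH] = 1/8:3/16 = 2/3

[KTE]:[BKH] = 2/3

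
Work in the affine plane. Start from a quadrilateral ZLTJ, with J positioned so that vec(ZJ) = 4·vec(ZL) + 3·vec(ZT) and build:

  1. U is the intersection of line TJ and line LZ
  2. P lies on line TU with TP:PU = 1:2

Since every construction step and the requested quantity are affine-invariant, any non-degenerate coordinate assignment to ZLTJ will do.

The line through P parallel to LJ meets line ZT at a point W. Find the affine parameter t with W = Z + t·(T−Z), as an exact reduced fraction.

t = 4/3

Choose coordinates Z = (0, 0), L = (1, 0), T = (0, 1), J = (4, 3).
1. U is the intersection of line TJ and line LZ ⇒ U = (-2, 0)
2. P lies on line TU with TP:PU = 1:2 ⇒ P = (-2/3, 2/3)
through P parallel to LJ: direction (3, 3); meets ZT at W = (0, 4/3)
W = Z + t·(T−Z) with t = 4/3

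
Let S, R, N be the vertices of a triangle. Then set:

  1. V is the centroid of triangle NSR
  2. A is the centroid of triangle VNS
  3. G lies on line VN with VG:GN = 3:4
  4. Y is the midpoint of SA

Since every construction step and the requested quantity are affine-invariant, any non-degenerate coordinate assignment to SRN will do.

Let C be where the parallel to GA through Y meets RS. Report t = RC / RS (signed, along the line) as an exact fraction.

Set S = (0, 0), R = (1, 0), N = (0, 1); any affine frame gives the same invariant.
1. V is the centroid of triangle NSR ⇒ V = (1/3, 1/3)
2. A is the centroid of triangle VNS ⇒ A = (1/9, 4/9)
3. G lies on line VN with VG:GN = 3:4 ⇒ G = (4/21, 13/21)
4. Y is the midpoint of SA ⇒ Y = (1/18, 2/9)
through Y parallel to GA: direction (-5/63, -11/63); meets RS at C = (-1/22, 0)
C = R + t·(S−R) with t = 23/22

t = 23/22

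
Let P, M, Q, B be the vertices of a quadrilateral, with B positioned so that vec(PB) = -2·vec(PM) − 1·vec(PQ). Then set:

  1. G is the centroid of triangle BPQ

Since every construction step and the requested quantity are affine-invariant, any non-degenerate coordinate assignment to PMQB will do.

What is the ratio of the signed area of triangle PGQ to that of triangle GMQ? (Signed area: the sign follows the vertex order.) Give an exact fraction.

[PGQ]:[GMQ] = -2/5

Set P = (0, 0), M = (1, 0), Q = (0, 1), B = (-2, -1); any affine frame gives the same invariant.
1. G is the centroid of triangle BPQ ⇒ G = (-2/3, 0)
2·[PGQ] = -2/3, 2·[GMQ] = 5/3
[PGQ]:[GMQ] = -2/3:5/3 = -2/5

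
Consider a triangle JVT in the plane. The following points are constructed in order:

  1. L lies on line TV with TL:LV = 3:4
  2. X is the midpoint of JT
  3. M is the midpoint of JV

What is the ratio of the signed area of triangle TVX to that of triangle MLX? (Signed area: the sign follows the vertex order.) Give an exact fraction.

Set J = (0, 0), V = (1, 0), T = (0, 1); any affine frame gives the same invariant.
1. L lies on line TV with TL:LV = 3:4 ⇒ L = (3/7, 4/7)
2. X is the midpoint of JT ⇒ X = (0, 1/2)
3. M is the midpoint of JV ⇒ M = (1/2, 0)
2·[TVX] = -1/2, 2·[MLX] = 1/4
[TVX]:[MLX] = -1/2:1/4 = -2

[TVX]:[MLX] = -2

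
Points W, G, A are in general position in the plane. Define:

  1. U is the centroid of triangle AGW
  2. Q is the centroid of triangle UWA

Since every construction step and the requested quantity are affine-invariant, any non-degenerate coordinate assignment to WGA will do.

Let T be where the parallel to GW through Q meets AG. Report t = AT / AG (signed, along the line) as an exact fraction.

t = 5/9

Assign W = (0, 0), G = (1, 0), A = (0, 1) — the answer is frame-independent, so this choice is without loss of generality.
1. U is the centroid of triangle AGW ⇒ U = (1/3, 1/3)
2. Q is the centroid of triangle UWA ⇒ Q = (1/9, 4/9)
through Q parallel to GW: direction (-1, 0); meets AG at T = (5/9, 4/9)
T = A + t·(G−A) with t = 5/9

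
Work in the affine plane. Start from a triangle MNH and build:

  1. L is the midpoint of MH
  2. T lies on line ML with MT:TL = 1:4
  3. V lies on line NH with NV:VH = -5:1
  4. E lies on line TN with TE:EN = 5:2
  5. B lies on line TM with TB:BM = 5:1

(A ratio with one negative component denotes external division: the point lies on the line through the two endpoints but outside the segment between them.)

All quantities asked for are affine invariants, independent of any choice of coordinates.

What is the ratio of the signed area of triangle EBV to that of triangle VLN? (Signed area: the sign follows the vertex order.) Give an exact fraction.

[EBV]:[VLN] = -99/70

Assign M = (0, 0), N = (1, 0), H = (0, 1) — the answer is frame-independent, so this choice is without loss of generality.
1. L is the midpoint of MH ⇒ L = (0, 1/2)
2. T lies on line ML with MT:TL = 1:4 ⇒ T = (0, 1/10)
3. V lies on line NH with NV:VH = -5:1 ⇒ V = (-1/4, 5/4)
4. E lies on line TN with TE:EN = 5:2 ⇒ E = (5/7, 1/35)
5. B lies on line TM with TB:BM = 5:1 ⇒ B = (0, 1/60)
2·[EBV] = -99/112, 2·[VLN] = 5/8
[EBV]:[VLN] = -99/112:5/8 = -99/70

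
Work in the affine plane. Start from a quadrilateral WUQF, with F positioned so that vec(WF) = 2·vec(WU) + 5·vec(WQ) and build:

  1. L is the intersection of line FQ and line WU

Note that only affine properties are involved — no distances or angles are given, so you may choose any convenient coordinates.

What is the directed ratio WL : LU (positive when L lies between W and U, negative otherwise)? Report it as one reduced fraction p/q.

Choose coordinates W = (0, 0), U = (1, 0), Q = (0, 1), F = (2, 5).
1. L is the intersection of line FQ and line WU ⇒ L = (-1/2, 0)
L = W + t·(U−W) with t = -1/2, so WL:LU = t:(1−t) = -1/2:3/2

WL:LU = -1/3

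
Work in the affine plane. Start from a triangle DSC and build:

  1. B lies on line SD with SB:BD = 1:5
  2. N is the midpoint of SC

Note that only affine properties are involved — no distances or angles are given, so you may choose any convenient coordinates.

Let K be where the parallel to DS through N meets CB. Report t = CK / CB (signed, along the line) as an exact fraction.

t = 1/2

Work in coordinates with D = (0, 0), S = (1, 0), C = (0, 1).
1. B lies on line SD with SB:BD = 1:5 ⇒ B = (5/6, 0)
2. N is the midpoint of SC ⇒ N = (1/2, 1/2)
through N parallel to DS: direction (1, 0); meets CB at K = (5/12, 1/2)
K = C + t·(B−C) with t = 1/2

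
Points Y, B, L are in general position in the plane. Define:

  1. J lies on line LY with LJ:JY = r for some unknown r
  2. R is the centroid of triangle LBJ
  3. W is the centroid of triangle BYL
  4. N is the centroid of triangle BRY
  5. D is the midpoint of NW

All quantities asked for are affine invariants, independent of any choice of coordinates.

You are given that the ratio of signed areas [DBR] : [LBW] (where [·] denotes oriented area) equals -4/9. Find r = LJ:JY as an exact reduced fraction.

r = 4/5

Work in coordinates with Y = (0, 0), B = (1, 0), L = (0, 1).
1. With LJ:JY = r, write λ = r/(r+1) so J = L + λ·(Y−L); J is affine-linear in λ
2. R is the centroid of triangle LBJ ⇒ R is an affine combination of earlier points and hence also affine-linear in λ
3. W is the centroid of triangle BYL ⇒ W = (1/3, 1/3)
4. N is the centroid of triangle BRY ⇒ N is an affine combination of earlier points and hence also affine-linear in λ
5. D is the midpoint of NW ⇒ D is an affine combination of earlier points and hence also affine-linear in λ
Every point depending on J is an affine combination of J and λ-independent points, so each such coordinate is linear in λ; the λ² term in each signed area is a multiple of (Y−L)×(Y−L) = 0, so 2·[DBR] and 2·[LBW] are each linear in λ. Evaluating at λ=0 and λ=1:
  2·[DBR] = -1/6·λ + 2/9,   2·[LBW] = -1/3
So [DBR]:[LBW] = (-1/6·λ + 2/9) / (-1/3). Setting this equal to -4/9:
  -1/6·λ + 2/9 = -4/9·(-1/3)  ⇒  λ = 4/9
Then r = λ/(1−λ) = (4/9)/(5/9) = 4/5. Check: with r = 4/5, J = (0, 5/9) and [DBR]:[LBW] = -4/9 as required.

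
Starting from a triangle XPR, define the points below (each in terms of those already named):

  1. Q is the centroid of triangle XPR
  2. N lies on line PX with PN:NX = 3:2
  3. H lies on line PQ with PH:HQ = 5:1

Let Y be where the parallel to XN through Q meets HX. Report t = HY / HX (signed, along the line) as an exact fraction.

Set X = (0, 0), P = (1, 0), R = (0, 1); any affine frame gives the same invariant.
1. Q is the centroid of triangle XPR ⇒ Q = (1/3, 1/3)
2. N lies on line PX with PN:NX = 3:2 ⇒ N = (2/5, 0)
3. H lies on line PQ with PH:HQ = 5:1 ⇒ H = (4/9, 5/18)
through Q parallel to XN: direction (2/5, 0); meets HX at Y = (8/15, 1/3)
Y = H + t·(X−H) with t = -1/5

t = -1/5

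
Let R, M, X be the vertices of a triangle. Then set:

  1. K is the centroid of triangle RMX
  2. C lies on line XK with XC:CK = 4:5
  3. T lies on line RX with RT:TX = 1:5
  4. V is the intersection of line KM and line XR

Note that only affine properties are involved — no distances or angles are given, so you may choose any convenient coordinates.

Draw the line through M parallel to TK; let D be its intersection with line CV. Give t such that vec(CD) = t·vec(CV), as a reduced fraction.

Choose coordinates R = (0, 0), M = (1, 0), X = (0, 1).
1. K is the centroid of triangle RMX ⇒ K = (1/3, 1/3)
2. C lies on line XK with XC:CK = 4:5 ⇒ C = (4/27, 19/27)
3. T lies on line RX with RT:TX = 1:5 ⇒ T = (0, 1/6)
4. V is the intersection of line KM and line XR ⇒ V = (0, 1/2)
through M parallel to TK: direction (1/3, 1/6); meets CV at D = (-8/7, -15/14)
D = C + t·(V−C) with t = 61/7

t = 61/7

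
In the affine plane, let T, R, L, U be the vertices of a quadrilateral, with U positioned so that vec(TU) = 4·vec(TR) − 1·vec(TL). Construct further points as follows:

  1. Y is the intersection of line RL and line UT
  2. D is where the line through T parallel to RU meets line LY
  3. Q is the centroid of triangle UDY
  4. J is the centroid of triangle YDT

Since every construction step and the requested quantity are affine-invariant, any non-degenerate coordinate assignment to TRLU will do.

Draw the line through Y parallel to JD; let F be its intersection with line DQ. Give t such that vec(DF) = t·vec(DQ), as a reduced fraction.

Set T = (0, 0), R = (1, 0), L = (0, 1), U = (4, -1); any affine frame gives the same invariant.
1. Y is the intersection of line RL and line UT ⇒ Y = (4/3, -1/3)
2. D is where the line through T parallel to RU meets line LY ⇒ D = (3/2, -1/2)
3. Q is the centroid of triangle UDY ⇒ Q = (41/18, -11/18)
4. J is the centroid of triangle YDT ⇒ J = (17/18, -5/18)
through Y parallel to JD: direction (5/9, -2/9); meets DQ at F = (17/9, -5/9)
F = D + t·(Q−D) with t = 1/2

t = 1/2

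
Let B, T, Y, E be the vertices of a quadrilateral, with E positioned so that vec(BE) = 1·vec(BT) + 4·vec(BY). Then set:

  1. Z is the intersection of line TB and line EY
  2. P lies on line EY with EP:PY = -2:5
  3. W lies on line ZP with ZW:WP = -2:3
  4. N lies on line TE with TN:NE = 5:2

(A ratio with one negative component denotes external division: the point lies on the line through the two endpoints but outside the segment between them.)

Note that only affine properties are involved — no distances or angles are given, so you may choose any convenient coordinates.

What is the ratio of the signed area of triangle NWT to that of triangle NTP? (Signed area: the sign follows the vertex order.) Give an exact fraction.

[NWT]:[NTP] = 8

Set B = (0, 0), T = (1, 0), Y = (0, 1), E = (1, 4); any affine frame gives the same invariant.
1. Z is the intersection of line TB and line EY ⇒ Z = (-1/3, 0)
2. P lies on line EY with EP:PY = -2:5 ⇒ P = (5/3, 6)
3. W lies on line ZP with ZW:WP = -2:3 ⇒ W = (-13/3, -12)
4. N lies on line TE with TN:NE = 5:2 ⇒ N = (1, 20/7)
2·[NWT] = 320/21, 2·[NTP] = 40/21
[NWT]:[NTP] = 320/21:40/21 = 8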